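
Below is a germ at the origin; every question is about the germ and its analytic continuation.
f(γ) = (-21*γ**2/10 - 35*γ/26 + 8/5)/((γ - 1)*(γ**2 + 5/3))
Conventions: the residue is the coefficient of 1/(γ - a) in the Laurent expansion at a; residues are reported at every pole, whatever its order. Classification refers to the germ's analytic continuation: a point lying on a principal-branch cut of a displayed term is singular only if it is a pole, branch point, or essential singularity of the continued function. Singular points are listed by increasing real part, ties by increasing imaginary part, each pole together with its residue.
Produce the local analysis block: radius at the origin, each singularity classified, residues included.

Radius of convergence at 0: 1.
At -((1/3)*sqrt(15))*i: a pole of order 1; residue (-183/260) - ((179/650)*sqrt(15))*i.
At ((1/3)*sqrt(15))*i: a pole of order 1; residue (-183/260) + ((179/650)*sqrt(15))*i.
At 1: a pole of order 1; residue -9/13.

Denominator factor (γ**2 + 5/3): discriminant -20/3, complex-conjugate roots ((1/3)*sqrt(15))*i and -((1/3)*sqrt(15))*i; poles of order 1, moduli (1/3)*sqrt(15) and (1/3)*sqrt(15).
Denominator factor (γ - 1): pole of order 1 at 1, modulus 1.
The radius of convergence is the smallest modulus among the singular points: 1.
The factor γ**2 + 5/3 splits as (γ - a)(γ - a') with a = -((1/3)*sqrt(15))*i, a' = ((1/3)*sqrt(15))*i. At the order-1 pole a set g(γ) = (γ - a)*f(γ) = [(-21*γ**2/10 - 35*γ/26 + 8/5)/(γ - 1)] / (γ - a').
Simple pole: residue = g(a) at a = -((1/3)*sqrt(15))*i, which is (-183/260) - ((179/650)*sqrt(15))*i.
The factor γ**2 + 5/3 splits as (γ - a)(γ - a') with a = ((1/3)*sqrt(15))*i, a' = -((1/3)*sqrt(15))*i. At the order-1 pole a set g(γ) = (γ - a)*f(γ) = [(-21*γ**2/10 - 35*γ/26 + 8/5)/(γ - 1)] / (γ - a').
Simple pole: residue = g(a) at a = ((1/3)*sqrt(15))*i, which is (-183/260) + ((179/650)*sqrt(15))*i.
At the order-1 pole 1 set g(γ) = (γ - (1))*f(γ) = (-21*γ**2/10 - 35*γ/26 + 8/5)/(γ**2 + 5/3).
Simple pole: residue = g(a) at a = 1, which is -9/13.
List the singular points by increasing real part (a conjugate pair: the negative imaginary part first).


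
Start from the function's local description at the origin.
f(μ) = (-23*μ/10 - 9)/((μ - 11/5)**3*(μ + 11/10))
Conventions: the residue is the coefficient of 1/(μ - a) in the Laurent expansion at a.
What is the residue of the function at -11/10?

The residue is 6470/35937.

At the order-1 pole -11/10 set g(μ) = (μ - (-11/10))*f(μ) = (-23*μ/10 - 9)/(μ - 11/5)**3.
Simple pole: residue = g(a) at a = -11/10, which is 6470/35937.


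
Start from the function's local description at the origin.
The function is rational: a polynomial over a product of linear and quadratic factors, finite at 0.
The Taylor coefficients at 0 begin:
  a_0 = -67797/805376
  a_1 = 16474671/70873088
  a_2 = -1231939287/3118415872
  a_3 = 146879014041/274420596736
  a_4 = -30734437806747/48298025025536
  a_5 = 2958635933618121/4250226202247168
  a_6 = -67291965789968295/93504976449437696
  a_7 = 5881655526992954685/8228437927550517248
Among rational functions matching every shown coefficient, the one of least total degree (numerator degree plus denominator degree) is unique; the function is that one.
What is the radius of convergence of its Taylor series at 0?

No rational of total degree below 5 reproduces all 8 coefficients; solving the [0/5] Pade equations on them gives f(d) = -31/(13*(d + 11/9)**2*(d + 8/3)**3), whose expansion matches every shown term.
Denominator factor (d + 11/9)^2: pole of order 2 at -11/9, modulus 11/9.
Denominator factor (d + 8/3)^3: pole of order 3 at -8/3, modulus 8/3.
The radius of convergence is the smallest modulus among the singular points: 11/9.

The radius of convergence is 11/9.


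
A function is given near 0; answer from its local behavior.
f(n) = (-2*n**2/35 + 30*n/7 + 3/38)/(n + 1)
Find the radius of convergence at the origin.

Denominator factor (n + 1): pole of order 1 at -1, modulus 1.
The radius of convergence is the smallest modulus among the singular points: 1.

The radius of convergence is 1.


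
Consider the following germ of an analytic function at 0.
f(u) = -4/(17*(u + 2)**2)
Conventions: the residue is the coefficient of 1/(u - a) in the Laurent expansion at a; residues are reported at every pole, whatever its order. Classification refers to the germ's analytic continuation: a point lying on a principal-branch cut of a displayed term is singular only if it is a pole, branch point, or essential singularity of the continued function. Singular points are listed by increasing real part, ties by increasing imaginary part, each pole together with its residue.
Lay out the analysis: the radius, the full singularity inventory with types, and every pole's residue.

Denominator factor (u + 2)^2: pole of order 2 at -2, modulus 2.
The radius of convergence is the smallest modulus among the singular points: 2.
At the order-2 pole -2 set g(u) = (u - (-2))^2*f(u) = -4/17.
Order-2 pole: residue = g'(a); g'(-2) = 0, so the residue is 0.

Radius of convergence at 0: 2.
At -2: a pole of order 2; residue 0.


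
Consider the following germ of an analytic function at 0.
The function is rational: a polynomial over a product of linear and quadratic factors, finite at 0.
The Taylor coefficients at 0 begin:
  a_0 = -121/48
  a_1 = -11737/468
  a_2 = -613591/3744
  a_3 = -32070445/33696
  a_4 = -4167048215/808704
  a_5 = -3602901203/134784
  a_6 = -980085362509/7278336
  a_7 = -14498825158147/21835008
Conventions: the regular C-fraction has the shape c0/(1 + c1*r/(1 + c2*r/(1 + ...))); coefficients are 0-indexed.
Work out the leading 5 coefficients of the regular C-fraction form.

Taylor coefficients (read off): a_0 = -121/48, a_1 = -11737/468, a_2 = -613591/3744, a_3 = -32070445/33696, a_4 = -4167048215/808704.
c0 = a_0 = -121/48. Peel one level at a time: if S = 1 + c*r/S' with S'(0) = 1, then c is the r-coefficient of S and S' = c*r/(S - 1).
S_1 = c0/f = 1 + (-388/39)*r + (103319/3042)*r^2 + ...; c1 = -388/39.
S_2 = c1*r/(S_1 - 1) = 1 + (103319/30264)*r + (25760449/5419584)*r^2 + ...; c2 = 103319/30264.
S_3 = c2*r/(S_2 - 1) = 1 + (-334885837/240526632)*r + (-121524258999/85398526088)*r^2 + ...; c3 = -334885837/240526632.
S_4 = c3*r/(S_3 - 1) = 1 + (-247297617963/241958530021)*r + ...; c4 = -247297617963/241958530021.

The regular C-fraction coefficients are [-121/48, -388/39, 103319/30264, -334885837/240526632, -247297617963/241958530021].


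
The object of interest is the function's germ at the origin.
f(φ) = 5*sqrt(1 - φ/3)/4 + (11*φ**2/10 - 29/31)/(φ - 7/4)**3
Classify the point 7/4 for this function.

The point is a pole of order 3.

The denominator factor φ - 7/4 vanishes at 7/4 and appears to the power 3; the numerator there equals 12069/4960, nonzero, and no other factor vanishes.
The branch terms are analytic at this point.
Hence a pole whose order is the multiplicity, 3.


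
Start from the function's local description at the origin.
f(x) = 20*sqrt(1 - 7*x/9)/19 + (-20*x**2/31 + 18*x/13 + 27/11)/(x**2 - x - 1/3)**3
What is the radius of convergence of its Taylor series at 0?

Denominator factor (x**2 - x - 1/3)^3: discriminant 7/3, real irrational roots 1/2 + (1/6)*sqrt(21) and 1/2 - (1/6)*sqrt(21); poles of order 3, moduli 1/2 + (1/6)*sqrt(21) and -1/2 + (1/6)*sqrt(21).
Branch term (20/19)*sqrt(1 - x/(9/7)): its argument vanishes at x = 9/7, a square-root branch point, modulus 9/7.
The radius of convergence is the smallest modulus among the singular points: -1/2 + (1/6)*sqrt(21).

The radius of convergence is -1/2 + (1/6)*sqrt(21).


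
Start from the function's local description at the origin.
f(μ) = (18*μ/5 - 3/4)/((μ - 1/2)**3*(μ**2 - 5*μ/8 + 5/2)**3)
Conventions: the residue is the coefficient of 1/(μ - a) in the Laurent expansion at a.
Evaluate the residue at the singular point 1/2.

The residue is -647168/3341637.

At the order-3 pole 1/2 set g(μ) = (μ - (1/2))^3*f(μ) = (18*μ/5 - 3/4)/(μ**2 - 5*μ/8 + 5/2)**3.
Order-3 pole: residue = g''(a)/2; g''(1/2) = -1294336/3341637, so the residue is -647168/3341637.


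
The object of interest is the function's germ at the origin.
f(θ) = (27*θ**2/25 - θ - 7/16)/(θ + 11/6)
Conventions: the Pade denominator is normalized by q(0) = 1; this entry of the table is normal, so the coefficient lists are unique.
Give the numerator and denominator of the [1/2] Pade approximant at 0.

The Pade approximant has numerator coefficients [-21/88, -168285/238876]; denominator coefficients [1, 72372/59719, 1954044/1492975].

Taylor coefficients needed (expand at 0): a_0 = -21/88, a_1 = -201/484, a_2 = 54279/66550, a_3 = -162837/366025.
Write the denominator as Q(θ) = 1 + q1*θ + q2*θ^2. Requiring Q*f - P = O(θ^4) with deg P <= 1 kills the coefficients of θ^2..θ^3 in Q*f:
  θ^2: a_2 + q1*a_1 + q2*a_0 = 0, i.e. 54279/66550 + (-201/484)*q1 + (-21/88)*q2 = 0.
  θ^3: a_3 + q1*a_2 + q2*a_1 = 0, i.e. -162837/366025 + (54279/66550)*q1 + (-201/484)*q2 = 0.
Solving this linear system: q1 = 72372/59719, q2 = 1954044/1492975.
The numerator is Q*f truncated at degree 1: P0 = a_0 = -21/88; P1 = a_1 + q1*a_0 = -168285/238876.


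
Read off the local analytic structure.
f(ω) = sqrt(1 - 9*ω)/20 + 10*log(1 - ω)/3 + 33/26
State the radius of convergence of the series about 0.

Branch term (10/3)*log(1 - ω/(1)): its argument vanishes at ω = 1, a logarithmic branch point, modulus 1.
Branch term (1/20)*sqrt(1 - ω/(1/9)): its argument vanishes at ω = 1/9, a square-root branch point, modulus 1/9.
The radius of convergence is the smallest modulus among the singular points: 1/9.

The radius of convergence is 1/9.


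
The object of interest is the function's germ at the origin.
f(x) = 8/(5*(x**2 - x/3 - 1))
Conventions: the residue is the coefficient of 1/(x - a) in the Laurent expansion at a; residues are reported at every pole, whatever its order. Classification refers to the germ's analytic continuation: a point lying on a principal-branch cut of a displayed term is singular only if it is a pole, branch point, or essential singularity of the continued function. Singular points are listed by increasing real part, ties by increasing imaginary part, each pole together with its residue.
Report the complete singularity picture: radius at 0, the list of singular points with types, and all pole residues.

Denominator factor (x**2 - x/3 - 1): discriminant 37/9, real irrational roots 1/6 + (1/6)*sqrt(37) and 1/6 - (1/6)*sqrt(37); poles of order 1, moduli 1/6 + (1/6)*sqrt(37) and -1/6 + (1/6)*sqrt(37).
The radius of convergence is the smallest modulus among the singular points: -1/6 + (1/6)*sqrt(37).
The factor x**2 - x/3 - 1 splits as (x - a)(x - a') with a = 1/6 - (1/6)*sqrt(37), a' = 1/6 + (1/6)*sqrt(37). At the order-1 pole a set g(x) = (x - a)*f(x) = [8/5] / (x - a').
Simple pole: residue = g(a) at a = 1/6 - (1/6)*sqrt(37), which is -(24/185)*sqrt(37).
The factor x**2 - x/3 - 1 splits as (x - a)(x - a') with a = 1/6 + (1/6)*sqrt(37), a' = 1/6 - (1/6)*sqrt(37). At the order-1 pole a set g(x) = (x - a)*f(x) = [8/5] / (x - a').
Simple pole: residue = g(a) at a = 1/6 + (1/6)*sqrt(37), which is (24/185)*sqrt(37).
List the singular points by increasing real part (a conjugate pair: the negative imaginary part first).

Radius of convergence at 0: -1/6 + (1/6)*sqrt(37).
At 1/6 - (1/6)*sqrt(37): a pole of order 1; residue -(24/185)*sqrt(37).
At 1/6 + (1/6)*sqrt(37): a pole of order 1; residue (24/185)*sqrt(37).


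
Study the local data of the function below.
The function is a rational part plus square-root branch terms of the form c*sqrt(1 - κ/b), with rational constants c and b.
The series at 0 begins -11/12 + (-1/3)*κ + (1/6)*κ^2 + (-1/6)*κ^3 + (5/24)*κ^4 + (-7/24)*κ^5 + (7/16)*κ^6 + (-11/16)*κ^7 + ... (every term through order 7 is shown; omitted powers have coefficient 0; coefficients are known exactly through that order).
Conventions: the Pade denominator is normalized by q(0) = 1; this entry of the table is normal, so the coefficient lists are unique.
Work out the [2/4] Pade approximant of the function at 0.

Taylor coefficients needed (read off): a_0 = -11/12, a_1 = -1/3, a_2 = 1/6, a_3 = -1/6, a_4 = 5/24, a_5 = -7/24, a_6 = 7/16.
Write the denominator as Q(κ) = 1 + q1*κ + q2*κ^2 + q3*κ^3 + q4*κ^4. Requiring Q*f - P = O(κ^7) with deg P <= 2 kills the coefficients of κ^3..κ^6 in Q*f:
  κ^3: a_3 + q1*a_2 + q2*a_1 + q3*a_0 = 0, i.e. -1/6 + (1/6)*q1 + (-1/3)*q2 + (-11/12)*q3 = 0.
  κ^4: a_4 + q1*a_3 + q2*a_2 + q3*a_1 + q4*a_0 = 0, i.e. 5/24 + (-1/6)*q1 + (1/6)*q2 + (-1/3)*q3 + (-11/12)*q4 = 0.
  κ^5: a_5 + q1*a_4 + q2*a_3 + q3*a_2 + q4*a_1 = 0, i.e. -7/24 + (5/24)*q1 + (-1/6)*q2 + (1/6)*q3 + (-1/3)*q4 = 0.
  κ^6: a_6 + q1*a_5 + q2*a_4 + q3*a_3 + q4*a_2 = 0, i.e. 7/16 + (-7/24)*q1 + (5/24)*q2 + (-1/6)*q3 + (1/6)*q4 = 0.
Solving this linear system: q1 = 365/173, q2 = 269/346, q3 = -14/173, q4 = 5/346.
The numerator is Q*f truncated at degree 2: P0 = a_0 = -11/12; P1 = a_1 + q1*a_0 = -1569/692; P2 = a_2 + q1*a_1 + q2*a_0 = -1729/1384.

The Pade approximant has numerator coefficients [-11/12, -1569/692, -1729/1384]; denominator coefficients [1, 365/173, 269/346, -14/173, 5/346].


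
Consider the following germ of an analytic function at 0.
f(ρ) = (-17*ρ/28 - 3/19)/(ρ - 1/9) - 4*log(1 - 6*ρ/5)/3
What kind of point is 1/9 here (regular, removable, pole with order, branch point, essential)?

The point is a pole of order 1.

The denominator factor ρ - 1/9 vanishes at 1/9 and appears to the power 1; the numerator there equals -1079/4788, nonzero, and no other factor vanishes.
The branch terms are analytic at this point.
Hence a pole whose order is the multiplicity, 1.


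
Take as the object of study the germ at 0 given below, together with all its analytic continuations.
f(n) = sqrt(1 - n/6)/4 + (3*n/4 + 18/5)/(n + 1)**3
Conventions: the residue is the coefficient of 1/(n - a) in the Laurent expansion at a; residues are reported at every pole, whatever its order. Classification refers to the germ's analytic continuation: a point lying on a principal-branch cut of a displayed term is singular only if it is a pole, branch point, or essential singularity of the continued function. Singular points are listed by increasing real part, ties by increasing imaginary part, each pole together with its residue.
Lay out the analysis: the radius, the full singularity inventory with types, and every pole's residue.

Denominator factor (n + 1)^3: pole of order 3 at -1, modulus 1.
Branch term (1/4)*sqrt(1 - n/(6)): its argument vanishes at n = 6, a square-root branch point, modulus 6.
The radius of convergence is the smallest modulus among the singular points: 1.
The branch term is analytic at -1 and contributes nothing to the residue; only the rational part matters.
At the order-3 pole -1 set g(n) = (n - (-1))^3*(rational part) = 3*n/4 + 18/5.
Order-3 pole: residue = g''(a)/2; g''(-1) = 0, so the residue is 0.
List the singular points by increasing real part (a conjugate pair: the negative imaginary part first).

Radius of convergence at 0: 1.
At -1: a pole of order 3; residue 0.
At 6: an algebraic (square-root) branch point.


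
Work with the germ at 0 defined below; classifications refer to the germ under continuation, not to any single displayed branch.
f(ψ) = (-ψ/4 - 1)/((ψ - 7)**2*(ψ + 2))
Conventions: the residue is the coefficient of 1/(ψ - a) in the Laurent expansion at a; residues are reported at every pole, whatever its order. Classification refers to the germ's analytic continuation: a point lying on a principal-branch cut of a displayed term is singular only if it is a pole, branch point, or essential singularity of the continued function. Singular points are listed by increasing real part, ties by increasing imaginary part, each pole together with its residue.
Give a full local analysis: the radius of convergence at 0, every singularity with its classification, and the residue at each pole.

Radius of convergence at 0: 2.
At -2: a pole of order 1; residue -1/162.
At 7: a pole of order 2; residue 1/162.

Denominator factor (ψ + 2): pole of order 1 at -2, modulus 2.
Denominator factor (ψ - 7)^2: pole of order 2 at 7, modulus 7.
The radius of convergence is the smallest modulus among the singular points: 2.
At the order-1 pole -2 set g(ψ) = (ψ - (-2))*f(ψ) = (-ψ/4 - 1)/(ψ - 7)**2.
Simple pole: residue = g(a) at a = -2, which is -1/162.
At the order-2 pole 7 set g(ψ) = (ψ - (7))^2*f(ψ) = (-ψ/4 - 1)/(ψ + 2).
Order-2 pole: residue = g'(a); g'(7) = 1/162, so the residue is 1/162.
List the singular points by increasing real part (a conjugate pair: the negative imaginary part first).


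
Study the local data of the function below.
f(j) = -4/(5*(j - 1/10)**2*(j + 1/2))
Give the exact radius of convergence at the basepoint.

Denominator factor (j - 1/10)^2: pole of order 2 at 1/10, modulus 1/10.
Denominator factor (j + 1/2): pole of order 1 at -1/2, modulus 1/2.
The radius of convergence is the smallest modulus among the singular points: 1/10.

The radius of convergence is 1/10.


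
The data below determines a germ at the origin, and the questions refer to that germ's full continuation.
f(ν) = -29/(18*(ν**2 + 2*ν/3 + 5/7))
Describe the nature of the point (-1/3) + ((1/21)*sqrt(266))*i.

The point is a pole of order 1.

The denominator factor ν**2 + 2*ν/3 + 5/7 vanishes at (-1/3) + ((1/21)*sqrt(266))*i and appears to the power 1; the numerator there equals -29/18, nonzero, and no other factor vanishes.
Hence a pole whose order is the multiplicity, 1.


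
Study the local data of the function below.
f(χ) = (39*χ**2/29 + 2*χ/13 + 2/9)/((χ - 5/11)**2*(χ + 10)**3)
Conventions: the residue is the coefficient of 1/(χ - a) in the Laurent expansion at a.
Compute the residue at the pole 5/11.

At the order-2 pole 5/11 set g(χ) = (χ - (5/11))^2*f(χ) = (39*χ**2/29 + 2*χ/13 + 2/9)/(χ + 10)**3.
Order-2 pole: residue = g'(a); g'(5/11) = 209964161/197812606875, so the residue is 209964161/197812606875.

The residue is 209964161/197812606875.


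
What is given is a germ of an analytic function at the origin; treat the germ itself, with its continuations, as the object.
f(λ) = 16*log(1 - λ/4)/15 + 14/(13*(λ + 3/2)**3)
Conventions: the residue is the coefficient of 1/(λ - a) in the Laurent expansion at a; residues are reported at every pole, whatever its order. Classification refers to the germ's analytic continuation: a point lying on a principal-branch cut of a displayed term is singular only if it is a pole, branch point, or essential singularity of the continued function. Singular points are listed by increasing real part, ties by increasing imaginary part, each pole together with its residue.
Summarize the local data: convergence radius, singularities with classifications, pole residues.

Radius of convergence at 0: 3/2.
At -3/2: a pole of order 3; residue 0.
At 4: a logarithmic branch point.

Denominator factor (λ + 3/2)^3: pole of order 3 at -3/2, modulus 3/2.
Branch term (16/15)*log(1 - λ/(4)): its argument vanishes at λ = 4, a logarithmic branch point, modulus 4.
The radius of convergence is the smallest modulus among the singular points: 3/2.
The branch term is analytic at -3/2 and contributes nothing to the residue; only the rational part matters.
At the order-3 pole -3/2 set g(λ) = (λ - (-3/2))^3*(rational part) = 14/13.
Order-3 pole: residue = g''(a)/2; g''(-3/2) = 0, so the residue is 0.
List the singular points by increasing real part (a conjugate pair: the negative imaginary part first).


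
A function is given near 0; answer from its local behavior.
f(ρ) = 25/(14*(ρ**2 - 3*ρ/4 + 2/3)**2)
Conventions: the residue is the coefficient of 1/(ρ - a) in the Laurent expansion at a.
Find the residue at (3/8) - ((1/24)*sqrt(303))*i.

The factor ρ**2 - 3*ρ/4 + 2/3 splits as (ρ - a)(ρ - a') with a = (3/8) - ((1/24)*sqrt(303))*i, a' = (3/8) + ((1/24)*sqrt(303))*i. At the order-2 pole a set g(ρ) = (ρ - a)^2*f(ρ) = [25/14] / (ρ - a')^2.
Order-2 pole: residue = g'(a); g'((3/8) - ((1/24)*sqrt(303))*i) = ((4800/71407)*sqrt(303))*i, so the residue is ((4800/71407)*sqrt(303))*i.

The residue is ((4800/71407)*sqrt(303))*i.


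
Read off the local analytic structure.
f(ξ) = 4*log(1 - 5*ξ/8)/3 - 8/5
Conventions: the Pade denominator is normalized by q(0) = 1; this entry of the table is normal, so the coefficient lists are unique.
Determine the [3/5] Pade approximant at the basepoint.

Taylor coefficients needed (expand at 0): a_0 = -8/5, a_1 = -5/6, a_2 = -25/96, a_3 = -125/1152, a_4 = -625/12288, a_5 = -625/24576, a_6 = -15625/1179648, a_7 = -78125/11010048, a_8 = -390625/100663296.
Write the denominator as Q(ξ) = 1 + q1*ξ + q2*ξ^2 + q3*ξ^3 + q4*ξ^4 + q5*ξ^5. Requiring Q*f - P = O(ξ^9) with deg P <= 3 kills the coefficients of ξ^4..ξ^8 in Q*f:
  ξ^4: a_4 + q1*a_3 + q2*a_2 + q3*a_1 + q4*a_0 = 0, i.e. -625/12288 + (-125/1152)*q1 + (-25/96)*q2 + (-5/6)*q3 + (-8/5)*q4 = 0.
  ξ^5: a_5 + q1*a_4 + q2*a_3 + q3*a_2 + q4*a_1 + q5*a_0 = 0, i.e. -625/24576 + (-625/12288)*q1 + (-125/1152)*q2 + (-25/96)*q3 + (-5/6)*q4 + (-8/5)*q5 = 0.
  ξ^6: a_6 + q1*a_5 + q2*a_4 + q3*a_3 + q4*a_2 + q5*a_1 = 0, i.e. -15625/1179648 + (-625/24576)*q1 + (-625/12288)*q2 + (-125/1152)*q3 + (-25/96)*q4 + (-5/6)*q5 = 0.
  ξ^7: a_7 + q1*a_6 + q2*a_5 + q3*a_4 + q4*a_3 + q5*a_2 = 0, i.e. -78125/11010048 + (-15625/1179648)*q1 + (-625/24576)*q2 + (-625/12288)*q3 + (-125/1152)*q4 + (-25/96)*q5 = 0.
  ξ^8: a_8 + q1*a_7 + q2*a_6 + q3*a_5 + q4*a_4 + q5*a_3 = 0, i.e. -390625/100663296 + (-78125/11010048)*q1 + (-15625/1179648)*q2 + (-625/24576)*q3 + (-625/12288)*q4 + (-125/1152)*q5 = 0.
Solving this linear system: q1 = -123375/111872, q2 = 313125/894976, q3 = -134375/5275648, q4 = -271875/400949248, q5 = -834375/12830375936.
The numerator is Q*f truncated at degree 3: P0 = a_0 = -8/5; P1 = a_1 + q1*a_0 = 39065/41952; P2 = a_2 + q1*a_1 + q2*a_0 = 66325/671232; P3 = a_3 + q1*a_2 + q2*a_1 + q3*a_0 = -16265125/225533952.

The Pade approximant has numerator coefficients [-8/5, 39065/41952, 66325/671232, -16265125/225533952]; denominator coefficients [1, -123375/111872, 313125/894976, -134375/5275648, -271875/400949248, -834375/12830375936].


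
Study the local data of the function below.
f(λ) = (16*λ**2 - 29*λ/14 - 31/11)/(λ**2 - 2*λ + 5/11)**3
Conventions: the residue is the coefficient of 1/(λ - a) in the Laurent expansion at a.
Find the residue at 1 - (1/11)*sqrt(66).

The residue is -(4631/5376)*sqrt(66).

The factor λ**2 - 2*λ + 5/11 splits as (λ - a)(λ - a') with a = 1 - (1/11)*sqrt(66), a' = 1 + (1/11)*sqrt(66). At the order-3 pole a set g(λ) = (λ - a)^3*f(λ) = [16*λ**2 - 29*λ/14 - 31/11] / (λ - a')^3.
Order-3 pole: residue = g''(a)/2; g''(1 - (1/11)*sqrt(66)) = -(4631/2688)*sqrt(66), so the residue is -(4631/5376)*sqrt(66).


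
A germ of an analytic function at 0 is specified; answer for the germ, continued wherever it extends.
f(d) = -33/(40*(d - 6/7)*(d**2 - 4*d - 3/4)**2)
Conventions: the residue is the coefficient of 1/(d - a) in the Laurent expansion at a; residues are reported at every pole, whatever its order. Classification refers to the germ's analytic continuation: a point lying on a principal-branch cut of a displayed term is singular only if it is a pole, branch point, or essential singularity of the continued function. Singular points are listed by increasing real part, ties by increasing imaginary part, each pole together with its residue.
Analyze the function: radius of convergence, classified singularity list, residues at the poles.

Radius of convergence at 0: -2 + (1/2)*sqrt(19).
At 2 - (1/2)*sqrt(19): a pole of order 2; residue 26411/759375 + (1562792/274134375)*sqrt(19).
At 6/7: a pole of order 1; residue -52822/759375.
At 2 + (1/2)*sqrt(19): a pole of order 2; residue 26411/759375 - (1562792/274134375)*sqrt(19).


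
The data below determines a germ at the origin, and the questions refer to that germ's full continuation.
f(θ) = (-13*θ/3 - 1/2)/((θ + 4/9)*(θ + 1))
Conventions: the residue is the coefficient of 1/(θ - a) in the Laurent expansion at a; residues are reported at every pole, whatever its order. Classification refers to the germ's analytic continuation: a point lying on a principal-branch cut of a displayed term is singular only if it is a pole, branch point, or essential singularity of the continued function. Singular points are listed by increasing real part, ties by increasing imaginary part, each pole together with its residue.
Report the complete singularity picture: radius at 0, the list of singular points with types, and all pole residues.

Radius of convergence at 0: 4/9.
At -1: a pole of order 1; residue -69/10.
At -4/9: a pole of order 1; residue 77/30.

Denominator factor (θ + 1): pole of order 1 at -1, modulus 1.
Denominator factor (θ + 4/9): pole of order 1 at -4/9, modulus 4/9.
The radius of convergence is the smallest modulus among the singular points: 4/9.
At the order-1 pole -1 set g(θ) = (θ - (-1))*f(θ) = (-13*θ/3 - 1/2)/(θ + 4/9).
Simple pole: residue = g(a) at a = -1, which is -69/10.
At the order-1 pole -4/9 set g(θ) = (θ - (-4/9))*f(θ) = (-13*θ/3 - 1/2)/(θ + 1).
Simple pole: residue = g(a) at a = -4/9, which is 77/30.
List the singular points by increasing real part (a conjugate pair: the negative imaginary part first).


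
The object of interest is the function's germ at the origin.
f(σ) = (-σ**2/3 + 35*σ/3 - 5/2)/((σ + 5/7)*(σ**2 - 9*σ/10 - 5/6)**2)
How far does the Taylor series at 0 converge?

The radius of convergence is -9/20 + (1/60)*sqrt(3729).

Denominator factor (σ + 5/7): pole of order 1 at -5/7, modulus 5/7.
Denominator factor (σ**2 - 9*σ/10 - 5/6)^2: discriminant 1243/300, real irrational roots 9/20 + (1/60)*sqrt(3729) and 9/20 - (1/60)*sqrt(3729); poles of order 2, moduli 9/20 + (1/60)*sqrt(3729) and -9/20 + (1/60)*sqrt(3729).
The radius of convergence is the smallest modulus among the singular points: -9/20 + (1/60)*sqrt(3729).


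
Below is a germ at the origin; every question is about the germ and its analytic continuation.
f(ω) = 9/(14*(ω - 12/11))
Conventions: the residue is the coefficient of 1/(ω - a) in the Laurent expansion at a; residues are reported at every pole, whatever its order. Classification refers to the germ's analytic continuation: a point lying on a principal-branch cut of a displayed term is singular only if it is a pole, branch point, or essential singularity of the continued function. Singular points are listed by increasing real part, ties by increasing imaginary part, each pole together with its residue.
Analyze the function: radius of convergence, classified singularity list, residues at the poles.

Denominator factor (ω - 12/11): pole of order 1 at 12/11, modulus 12/11.
The radius of convergence is the smallest modulus among the singular points: 12/11.
At the order-1 pole 12/11 set g(ω) = (ω - (12/11))*f(ω) = 9/14.
Simple pole: residue = g(a) at a = 12/11, which is 9/14.

Radius of convergence at 0: 12/11.
At 12/11: a pole of order 1; residue 9/14.


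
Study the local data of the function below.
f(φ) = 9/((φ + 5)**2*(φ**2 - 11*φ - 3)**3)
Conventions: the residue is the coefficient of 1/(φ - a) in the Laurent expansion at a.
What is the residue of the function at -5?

The residue is 81/5021863.

At the order-2 pole -5 set g(φ) = (φ - (-5))^2*f(φ) = 9/(φ**2 - 11*φ - 3)**3.
Order-2 pole: residue = g'(a); g'(-5) = 81/5021863, so the residue is 81/5021863.


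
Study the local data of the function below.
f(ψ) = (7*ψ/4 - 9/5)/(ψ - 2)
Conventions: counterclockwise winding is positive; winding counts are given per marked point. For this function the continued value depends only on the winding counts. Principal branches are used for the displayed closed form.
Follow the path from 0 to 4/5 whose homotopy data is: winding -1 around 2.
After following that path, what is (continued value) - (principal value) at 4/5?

Continued minus principal equals 0.

The function is rational, hence single-valued: continuing it around any pole returns the same value, so the difference is 0.


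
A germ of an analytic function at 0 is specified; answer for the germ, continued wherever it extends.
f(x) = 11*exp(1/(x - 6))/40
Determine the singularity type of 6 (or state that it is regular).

The point is an essential singularity.

The exponent 1/(x - (6)) has a pole at 6, so exp(1/(x - (6))) takes every nonzero value near it: an essential singularity (not a pole of any order).


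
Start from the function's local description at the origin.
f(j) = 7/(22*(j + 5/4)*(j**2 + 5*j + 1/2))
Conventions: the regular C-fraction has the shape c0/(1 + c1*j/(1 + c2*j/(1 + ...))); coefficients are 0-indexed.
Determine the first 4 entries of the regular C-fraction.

The regular C-fraction coefficients are [28/55, 54/5, -25/27, 517/675].

Taylor coefficients (expand at 0): a_0 = 28/55, a_1 = -1512/275, a_2 = 74648/1375, a_3 = -3658592/6875.
c0 = a_0 = 28/55. Peel one level at a time: if S = 1 + c*j/S' with S'(0) = 1, then c is the j-coefficient of S and S' = c*j/(S - 1).
S_1 = c0/f = 1 + (54/5)*j + (10)*j^2 + ...; c1 = 54/5.
S_2 = c1*j/(S_1 - 1) = 1 + (-25/27)*j + (517/729)*j^2 + ...; c2 = -25/27.
S_3 = c2*j/(S_2 - 1) = 1 + (517/675)*j + ...; c3 = 517/675.


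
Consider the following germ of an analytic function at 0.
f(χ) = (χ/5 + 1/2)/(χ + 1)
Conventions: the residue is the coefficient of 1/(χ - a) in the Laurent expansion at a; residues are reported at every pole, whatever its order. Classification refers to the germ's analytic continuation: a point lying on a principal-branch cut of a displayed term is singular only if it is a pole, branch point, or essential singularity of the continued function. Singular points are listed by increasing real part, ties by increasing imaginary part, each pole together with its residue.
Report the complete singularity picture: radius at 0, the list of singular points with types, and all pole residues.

Radius of convergence at 0: 1.
At -1: a pole of order 1; residue 3/10.

Denominator factor (χ + 1): pole of order 1 at -1, modulus 1.
The radius of convergence is the smallest modulus among the singular points: 1.
At the order-1 pole -1 set g(χ) = (χ - (-1))*f(χ) = χ/5 + 1/2.
Simple pole: residue = g(a) at a = -1, which is 3/10.


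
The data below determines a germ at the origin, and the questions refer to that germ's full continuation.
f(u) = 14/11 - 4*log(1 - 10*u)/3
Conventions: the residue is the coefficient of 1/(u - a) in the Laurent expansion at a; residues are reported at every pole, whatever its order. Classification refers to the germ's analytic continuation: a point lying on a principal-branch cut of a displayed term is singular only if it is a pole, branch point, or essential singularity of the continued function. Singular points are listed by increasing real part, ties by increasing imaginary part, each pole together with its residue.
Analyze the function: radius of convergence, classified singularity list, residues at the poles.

Branch term (-4/3)*log(1 - u/(1/10)): its argument vanishes at u = 1/10, a logarithmic branch point, modulus 1/10.
The radius of convergence is the smallest modulus among the singular points: 1/10.

Radius of convergence at 0: 1/10.
At 1/10: a logarithmic branch point.


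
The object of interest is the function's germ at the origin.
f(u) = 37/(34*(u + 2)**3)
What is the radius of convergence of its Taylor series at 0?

The radius of convergence is 2.

Denominator factor (u + 2)^3: pole of order 3 at -2, modulus 2.
The radius of convergence is the smallest modulus among the singular points: 2.


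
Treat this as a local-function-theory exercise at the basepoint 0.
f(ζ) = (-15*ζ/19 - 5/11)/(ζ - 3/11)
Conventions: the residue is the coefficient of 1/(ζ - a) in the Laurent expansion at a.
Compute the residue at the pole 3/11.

At the order-1 pole 3/11 set g(ζ) = (ζ - (3/11))*f(ζ) = -15*ζ/19 - 5/11.
Simple pole: residue = g(a) at a = 3/11, which is -140/209.

The residue is -140/209.


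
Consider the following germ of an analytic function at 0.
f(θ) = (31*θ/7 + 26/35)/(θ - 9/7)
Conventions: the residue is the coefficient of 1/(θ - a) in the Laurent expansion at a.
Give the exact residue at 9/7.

At the order-1 pole 9/7 set g(θ) = (θ - (9/7))*f(θ) = 31*θ/7 + 26/35.
Simple pole: residue = g(a) at a = 9/7, which is 1577/245.

The residue is 1577/245.


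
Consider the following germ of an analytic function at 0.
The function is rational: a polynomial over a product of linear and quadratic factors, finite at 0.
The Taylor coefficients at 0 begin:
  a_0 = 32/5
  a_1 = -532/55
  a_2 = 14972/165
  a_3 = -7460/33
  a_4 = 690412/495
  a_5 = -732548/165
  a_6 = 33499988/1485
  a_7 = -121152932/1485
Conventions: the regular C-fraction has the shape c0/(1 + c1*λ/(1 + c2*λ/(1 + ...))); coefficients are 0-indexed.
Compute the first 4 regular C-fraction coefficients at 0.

Taylor coefficients (read off): a_0 = 32/5, a_1 = -532/55, a_2 = 14972/165, a_3 = -7460/33.
c0 = a_0 = 32/5. Peel one level at a time: if S = 1 + c*λ/S' with S'(0) = 1, then c is the λ-coefficient of S and S' = c*λ/(S - 1).
S_1 = c0/f = 1 + (133/88)*λ + (-276317/23232)*λ^2 + ...; c1 = 133/88.
S_2 = c1*λ/(S_1 - 1) = 1 + (14543/1848)*λ + (541546/8379)*λ^2 + ...; c2 = 14543/1848.
S_3 = c2*λ/(S_2 - 1) = 1 + (-47656048/5802657)*λ + ...; c3 = -47656048/5802657.

The regular C-fraction coefficients are [32/5, 133/88, 14543/1848, -47656048/5802657].


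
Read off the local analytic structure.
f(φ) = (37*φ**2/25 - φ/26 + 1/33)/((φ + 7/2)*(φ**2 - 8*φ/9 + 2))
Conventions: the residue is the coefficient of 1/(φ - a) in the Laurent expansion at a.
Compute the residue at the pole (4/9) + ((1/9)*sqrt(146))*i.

The residue is (952319/4468750) + ((4062881/326218750)*sqrt(146))*i.


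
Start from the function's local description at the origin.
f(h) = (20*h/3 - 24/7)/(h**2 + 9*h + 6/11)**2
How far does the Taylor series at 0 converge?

The radius of convergence is 9/2 - (17/22)*sqrt(33).

Denominator factor (h**2 + 9*h + 6/11)^2: discriminant 867/11, real irrational roots -9/2 + (17/22)*sqrt(33) and -9/2 - (17/22)*sqrt(33); poles of order 2, moduli 9/2 - (17/22)*sqrt(33) and 9/2 + (17/22)*sqrt(33).
The radius of convergence is the smallest modulus among the singular points: 9/2 - (17/22)*sqrt(33).


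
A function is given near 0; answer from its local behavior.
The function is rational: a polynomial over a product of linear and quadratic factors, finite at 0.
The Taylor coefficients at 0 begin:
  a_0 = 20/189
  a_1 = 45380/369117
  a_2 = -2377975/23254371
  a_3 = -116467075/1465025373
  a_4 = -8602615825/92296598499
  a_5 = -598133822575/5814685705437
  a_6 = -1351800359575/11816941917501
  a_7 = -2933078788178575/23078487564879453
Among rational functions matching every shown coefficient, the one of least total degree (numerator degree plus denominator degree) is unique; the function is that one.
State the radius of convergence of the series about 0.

The radius of convergence is 9/10.

No rational of total degree below 4 reproduces all 8 coefficients; solving the [2/2] Pade equations on them gives f(ξ) = (3*ξ**2/2 - 4*ξ/31 - 2/3)/((ξ - 9/10)*(ξ + 7)), whose expansion matches every shown term.
Denominator factor (ξ - 9/10): pole of order 1 at 9/10, modulus 9/10.
Denominator factor (ξ + 7): pole of order 1 at -7, modulus 7.
The radius of convergence is the smallest modulus among the singular points: 9/10.


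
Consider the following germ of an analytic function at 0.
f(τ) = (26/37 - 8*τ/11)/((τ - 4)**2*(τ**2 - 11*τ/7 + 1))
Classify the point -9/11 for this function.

Denominator factors: τ**2 - 11*τ/7 + 1 = 2503/847 at τ = -9/11; τ - 4 = -53/11 at τ = -9/11 — none vanishes.
So the germ continues analytically to -9/11.

The point is a regular point.


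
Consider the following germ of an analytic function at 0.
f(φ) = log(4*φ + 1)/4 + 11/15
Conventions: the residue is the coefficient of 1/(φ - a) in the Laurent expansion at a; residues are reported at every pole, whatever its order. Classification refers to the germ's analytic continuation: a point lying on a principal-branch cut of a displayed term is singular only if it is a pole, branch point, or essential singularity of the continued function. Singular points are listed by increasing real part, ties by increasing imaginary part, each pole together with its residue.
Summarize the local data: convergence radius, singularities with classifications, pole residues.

Radius of convergence at 0: 1/4.
At -1/4: a logarithmic branch point.

Branch term (1/4)*log(1 - φ/(-1/4)): its argument vanishes at φ = -1/4, a logarithmic branch point, modulus 1/4.
The radius of convergence is the smallest modulus among the singular points: 1/4.


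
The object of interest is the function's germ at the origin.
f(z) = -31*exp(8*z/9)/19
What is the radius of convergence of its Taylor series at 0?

The factor exp(8*z/9) is entire and contributes no finite singular point.
The polynomial part has no poles.
No finite singular points: the Taylor series at 0 converges everywhere.

The radius of convergence is infinite.


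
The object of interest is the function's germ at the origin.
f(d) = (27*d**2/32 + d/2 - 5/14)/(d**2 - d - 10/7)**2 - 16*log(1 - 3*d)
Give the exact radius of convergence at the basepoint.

The radius of convergence is 1/3.

Denominator factor (d**2 - d - 10/7)^2: discriminant 47/7, real irrational roots 1/2 + (1/14)*sqrt(329) and 1/2 - (1/14)*sqrt(329); poles of order 2, moduli 1/2 + (1/14)*sqrt(329) and -1/2 + (1/14)*sqrt(329).
Branch term (-16)*log(1 - d/(1/3)): its argument vanishes at d = 1/3, a logarithmic branch point, modulus 1/3.
The radius of convergence is the smallest modulus among the singular points: 1/3.


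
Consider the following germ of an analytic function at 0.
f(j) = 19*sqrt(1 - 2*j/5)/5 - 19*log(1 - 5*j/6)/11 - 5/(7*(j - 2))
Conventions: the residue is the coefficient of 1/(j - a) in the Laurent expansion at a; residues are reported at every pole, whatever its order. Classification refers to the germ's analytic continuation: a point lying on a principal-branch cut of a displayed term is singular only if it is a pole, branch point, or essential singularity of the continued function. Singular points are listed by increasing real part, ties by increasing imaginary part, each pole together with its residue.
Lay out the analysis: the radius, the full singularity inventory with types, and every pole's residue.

Denominator factor (j - 2): pole of order 1 at 2, modulus 2.
Branch term (-19/11)*log(1 - j/(6/5)): its argument vanishes at j = 6/5, a logarithmic branch point, modulus 6/5.
Branch term (19/5)*sqrt(1 - j/(5/2)): its argument vanishes at j = 5/2, a square-root branch point, modulus 5/2.
The radius of convergence is the smallest modulus among the singular points: 6/5.
The branch terms are analytic at 2 and contribute nothing to the residue; only the rational part matters.
At the order-1 pole 2 set g(j) = (j - (2))*(rational part) = -5/7.
Simple pole: residue = g(a) at a = 2, which is -5/7.
List the singular points by increasing real part (a conjugate pair: the negative imaginary part first).

Radius of convergence at 0: 6/5.
At 6/5: a logarithmic branch point.
At 2: a pole of order 1; residue -5/7.
At 5/2: an algebraic (square-root) branch point.


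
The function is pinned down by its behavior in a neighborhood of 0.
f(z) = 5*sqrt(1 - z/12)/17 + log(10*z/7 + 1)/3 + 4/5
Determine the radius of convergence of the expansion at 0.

The radius of convergence is 7/10.

Branch term (5/17)*sqrt(1 - z/(12)): its argument vanishes at z = 12, a square-root branch point, modulus 12.
Branch term (1/3)*log(1 - z/(-7/10)): its argument vanishes at z = -7/10, a logarithmic branch point, modulus 7/10.
The radius of convergence is the smallest modulus among the singular points: 7/10.


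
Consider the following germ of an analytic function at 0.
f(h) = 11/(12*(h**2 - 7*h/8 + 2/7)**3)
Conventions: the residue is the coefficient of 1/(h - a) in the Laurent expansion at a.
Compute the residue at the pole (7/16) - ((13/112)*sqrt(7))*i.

The residue is ((8830976/371293)*sqrt(7))*i.

The factor h**2 - 7*h/8 + 2/7 splits as (h - a)(h - a') with a = (7/16) - ((13/112)*sqrt(7))*i, a' = (7/16) + ((13/112)*sqrt(7))*i. At the order-3 pole a set g(h) = (h - a)^3*f(h) = [11/12] / (h - a')^3.
Order-3 pole: residue = g''(a)/2; g''((7/16) - ((13/112)*sqrt(7))*i) = ((17661952/371293)*sqrt(7))*i, so the residue is ((8830976/371293)*sqrt(7))*i.
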